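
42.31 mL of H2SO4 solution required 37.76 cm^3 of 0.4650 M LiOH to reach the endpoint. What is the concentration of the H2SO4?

0.207 M

n(LiOH) delivered = 0.4650 x 0.03776 = 0.01756 mol.
The reaction is 1 H2SO4 + 2 LiOH, so n(H2SO4) = 0.01756 x 1/2 = 0.008779 mol.
[H2SO4] = 0.008779 mol / 0.04231 L = 0.207 M.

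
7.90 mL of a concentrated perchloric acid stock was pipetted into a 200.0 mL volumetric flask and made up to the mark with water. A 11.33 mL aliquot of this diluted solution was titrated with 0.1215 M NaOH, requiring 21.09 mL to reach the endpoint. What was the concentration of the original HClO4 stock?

5.73 M

n(NaOH) = 0.1215 x 0.02109 = 0.002562 mol.
n(HClO4) in the aliquot = 0.002562 mol.
[diluted HClO4] = 0.002562 / 0.01133 = 0.2262 M.
Dilution factor = 200.0/7.900 = 25.32, so [stock] = 0.2262 x 25.32 = 5.73 M.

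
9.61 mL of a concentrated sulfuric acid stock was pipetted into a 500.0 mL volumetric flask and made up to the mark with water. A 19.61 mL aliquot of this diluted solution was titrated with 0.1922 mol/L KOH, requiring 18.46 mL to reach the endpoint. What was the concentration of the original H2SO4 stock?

n(KOH) = 0.1922 x 0.01846 = 0.003548 mol.
n(H2SO4) in the aliquot = 0.003548 x 1/2 = 0.001774 mol.
[diluted H2SO4] = 0.001774 / 0.01961 = 0.09046 M.
Dilution factor = 500.0/9.610 = 52.03, so [stock] = 0.09046 x 52.03 = 4.71 M.

4.71 M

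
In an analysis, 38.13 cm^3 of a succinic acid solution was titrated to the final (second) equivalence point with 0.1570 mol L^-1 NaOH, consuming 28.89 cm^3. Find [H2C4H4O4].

n(NaOH) = 0.1570 x 0.02889 = 0.004536 mol.
At the final (second) equivalence point, 2 mol OH^- react per mol H2C4H4O4, so n(H2C4H4O4) = 0.004536 / 2 = 0.002268 mol.
[H2C4H4O4] = 0.002268 / 0.03813 L = 0.0595 M.

0.0595 M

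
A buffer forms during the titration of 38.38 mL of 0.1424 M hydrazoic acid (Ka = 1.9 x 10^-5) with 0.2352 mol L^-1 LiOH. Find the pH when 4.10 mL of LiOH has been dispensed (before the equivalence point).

Initial n(HN3) = 0.1424 x 0.03838 = 0.005465 mol.
n(LiOH) added = 0.2352 x 0.004100 = 0.0009643 mol, converting that many moles of HN3 to N3-.
Remaining n(HN3) = 0.004501 mol; n(N3-) = 0.0009643 mol.
By Henderson-Hasselbalch, pH = pKa + log([A^-]/[HA]) = 4.72 + log(0.0009643/0.004501) = 4.72 + (-0.67) = 4.05.

4.05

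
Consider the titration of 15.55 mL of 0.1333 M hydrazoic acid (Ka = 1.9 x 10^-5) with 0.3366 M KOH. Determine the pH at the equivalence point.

8.85

n(HN3) = 0.1333 x 0.01555 = 0.002073 mol; V(KOH) at equivalence = 0.002073/0.3366 = 0.006158 L.
At equivalence all the acid is converted to N3-; total volume = 0.01555 + 0.006158 = 0.02171 L, so [N3-] = 0.002073/0.02171 = 0.09549 M.
Kb = Kw/Ka = 1.0e-14 / 1.9 x 10^-5 = 5.26e-10.
[OH^-] = sqrt(Kb x [N3-]) = sqrt(5.26e-10 x 0.09549) = 7.09e-6 M.
pOH = 5.15, so pH = 14.00 - 5.15 = 8.85.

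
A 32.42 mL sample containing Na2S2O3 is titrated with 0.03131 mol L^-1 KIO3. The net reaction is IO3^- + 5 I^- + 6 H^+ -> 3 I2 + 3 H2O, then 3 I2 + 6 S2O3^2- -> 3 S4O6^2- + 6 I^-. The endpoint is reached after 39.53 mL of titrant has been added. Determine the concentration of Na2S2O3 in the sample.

0.229 M

n(KIO3) = 0.03131 x 0.03953 = 0.001238 mol.
From the balanced equation, 1 mol KIO3 reacts with 6 mol Na2S2O3, so n(Na2S2O3) = 0.001238 x 6/1 = 0.007426 mol.
[Na2S2O3] = 0.007426 / 0.03242 L = 0.229 M.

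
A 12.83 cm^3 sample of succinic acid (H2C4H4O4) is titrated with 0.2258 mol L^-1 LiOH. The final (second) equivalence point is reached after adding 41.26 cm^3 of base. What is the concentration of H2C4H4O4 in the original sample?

0.363 M

n(LiOH) = 0.2258 x 0.04126 = 0.009317 mol.
At the final (second) equivalence point, 2 mol OH^- react per mol H2C4H4O4, so n(H2C4H4O4) = 0.009317 / 2 = 0.004658 mol.
[H2C4H4O4] = 0.004658 / 0.01283 L = 0.363 M.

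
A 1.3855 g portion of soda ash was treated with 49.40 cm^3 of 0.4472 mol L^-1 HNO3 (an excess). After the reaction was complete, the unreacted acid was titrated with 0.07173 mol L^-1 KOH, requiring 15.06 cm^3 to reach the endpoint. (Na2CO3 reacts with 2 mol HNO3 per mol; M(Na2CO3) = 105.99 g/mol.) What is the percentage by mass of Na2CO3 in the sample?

80.4%

Total n(HNO3) added = 0.4472 x 0.04940 = 0.02209 mol.
n(KOH) used = 0.07173 x 0.01506 = 0.001080 mol, which equals the excess n(HNO3).
So n(HNO3) consumed by the sample = 0.02209 - 0.001080 = 0.02101 mol.
n(Na2CO3) = 0.02101 / 2 = 0.01051 mol.
mass Na2CO3 = 0.01051 x 105.99 = 1.114 g, so %Na2CO3 = 1.114/1.3855 x 100 = 80.4%.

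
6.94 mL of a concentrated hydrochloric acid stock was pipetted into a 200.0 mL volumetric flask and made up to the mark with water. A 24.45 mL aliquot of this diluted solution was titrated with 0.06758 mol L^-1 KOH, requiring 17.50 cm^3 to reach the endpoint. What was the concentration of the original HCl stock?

n(KOH) = 0.06758 x 0.01750 = 0.001183 mol.
n(HCl) in the aliquot = 0.001183 mol.
[diluted HCl] = 0.001183 / 0.02445 = 0.04837 M.
Dilution factor = 200.0/6.940 = 28.82, so [stock] = 0.04837 x 28.82 = 1.39 M.

1.39 M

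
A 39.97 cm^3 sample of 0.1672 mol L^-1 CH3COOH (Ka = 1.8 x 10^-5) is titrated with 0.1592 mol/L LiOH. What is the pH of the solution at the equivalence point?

8.83

n(CH3COOH) = 0.1672 x 0.03997 = 0.006683 mol; V(LiOH) at equivalence = 0.006683/0.1592 = 0.04198 L.
At equivalence all the acid is converted to CH3COO-; total volume = 0.03997 + 0.04198 = 0.08195 L, so [CH3COO-] = 0.006683/0.08195 = 0.08155 M.
Kb = Kw/Ka = 1.0e-14 / 1.8 x 10^-5 = 5.56e-10.
[OH^-] = sqrt(Kb x [CH3COO-]) = sqrt(5.56e-10 x 0.08155) = 6.73e-6 M.
pOH = 5.17, so pH = 14.00 - 5.17 = 8.83.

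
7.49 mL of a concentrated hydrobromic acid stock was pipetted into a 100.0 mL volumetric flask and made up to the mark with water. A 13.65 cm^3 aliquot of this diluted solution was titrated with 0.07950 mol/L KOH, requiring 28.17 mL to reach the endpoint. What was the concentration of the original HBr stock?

2.19 M

n(KOH) = 0.07950 x 0.02817 = 0.002240 mol.
n(HBr) in the aliquot = 0.002240 mol.
[diluted HBr] = 0.002240 / 0.01365 = 0.1641 M.
Dilution factor = 100.0/7.490 = 13.35, so [stock] = 0.1641 x 13.35 = 2.19 M.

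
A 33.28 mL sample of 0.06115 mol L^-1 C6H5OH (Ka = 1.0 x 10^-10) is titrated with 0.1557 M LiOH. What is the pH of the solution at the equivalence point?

n(C6H5OH) = 0.06115 x 0.03328 = 0.002035 mol; V(LiOH) at equivalence = 0.002035/0.1557 = 0.01307 L.
At equivalence all the acid is converted to C6H5O-; total volume = 0.03328 + 0.01307 = 0.04635 L, so [C6H5O-] = 0.002035/0.04635 = 0.04391 M.
Kb = Kw/Ka = 1.0e-14 / 1.0 x 10^-10 = 0.000100.
[OH^-] = sqrt(Kb x [C6H5O-]) = sqrt(0.000100 x 0.04391) = 0.00210 M.
pOH = 2.68, so pH = 14.00 - 2.68 = 11.32.

11.32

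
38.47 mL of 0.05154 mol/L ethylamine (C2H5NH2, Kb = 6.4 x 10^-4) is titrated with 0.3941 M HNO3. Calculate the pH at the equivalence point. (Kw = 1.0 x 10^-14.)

6.07

n(C2H5NH2) = 0.05154 x 0.03847 = 0.001983 mol; V(HNO3) at equivalence = 0.001983/0.3941 = 0.005031 L.
At equivalence the base is fully converted to C2H5NH3+; total volume = 0.04350 L, so [C2H5NH3+] = 0.001983/0.04350 = 0.04558 M.
Ka(C2H5NH3+) = Kw/Kb = 1.0e-14 / 6.4 x 10^-4 = 1.56e-11.
[H^+] = sqrt(Ka x [C2H5NH3+]) = sqrt(1.56e-11 x 0.04558) = 8.44e-7 M.
pH = -log(8.44e-7) = 6.07.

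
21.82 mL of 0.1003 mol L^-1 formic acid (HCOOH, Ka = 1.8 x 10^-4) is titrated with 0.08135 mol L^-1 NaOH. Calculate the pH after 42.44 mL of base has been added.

12.29

n(acid) = 0.1003 x 0.02182 = 0.002189 mol; n(NaOH) added = 0.08135 x 0.04244 = 0.003452 mol.
Base is in excess by 0.003452 - 0.002189 = 0.001264 mol in a total volume of 0.06426 L.
[OH^-] = 0.001264/0.06426 = 0.01967 M, so pOH = 1.71 and pH = 14.00 - 1.71 = 12.29.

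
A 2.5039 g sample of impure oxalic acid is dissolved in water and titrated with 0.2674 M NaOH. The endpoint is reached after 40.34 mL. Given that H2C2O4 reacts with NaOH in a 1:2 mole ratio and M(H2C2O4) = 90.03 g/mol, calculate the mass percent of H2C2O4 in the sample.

19.4%

n(NaOH) = 0.2674 x 0.04034 = 0.01079 mol.
n(H2C2O4) = 0.01079 / 2 = 0.005393 mol.
mass of H2C2O4 = 0.005393 x 90.03 = 0.4856 g.
% purity = 0.4856 / 2.5039 x 100 = 19.4%.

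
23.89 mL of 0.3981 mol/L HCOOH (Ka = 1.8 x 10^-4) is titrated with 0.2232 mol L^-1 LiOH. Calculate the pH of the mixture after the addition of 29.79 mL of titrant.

4.11

Initial n(HCOOH) = 0.3981 x 0.02389 = 0.009511 mol.
n(LiOH) added = 0.2232 x 0.02979 = 0.006649 mol, converting that many moles of HCOOH to HCOO-.
Remaining n(HCOOH) = 0.002861 mol; n(HCOO-) = 0.006649 mol.
By Henderson-Hasselbalch, pH = pKa + log([A^-]/[HA]) = 3.74 + log(0.006649/0.002861) = 3.74 + (+0.37) = 4.11.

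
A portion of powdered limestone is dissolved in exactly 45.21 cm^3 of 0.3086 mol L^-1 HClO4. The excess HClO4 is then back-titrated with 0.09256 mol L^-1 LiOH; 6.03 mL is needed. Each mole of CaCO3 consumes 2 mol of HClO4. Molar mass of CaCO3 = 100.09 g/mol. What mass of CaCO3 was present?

Total n(HClO4) added = 0.3086 x 0.04521 = 0.01395 mol.
n(LiOH) used = 0.09256 x 0.006030 = 0.0005581 mol, which equals the excess n(HClO4).
So n(HClO4) consumed by the sample = 0.01395 - 0.0005581 = 0.01339 mol.
n(CaCO3) = 0.01339 / 2 = 0.006697 mol.
mass = 0.006697 mol x 100.09 g/mol = 0.670 g.

0.670 g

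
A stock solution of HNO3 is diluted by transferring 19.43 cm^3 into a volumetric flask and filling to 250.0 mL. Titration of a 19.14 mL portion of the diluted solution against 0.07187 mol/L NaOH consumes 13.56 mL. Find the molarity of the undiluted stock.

n(NaOH) = 0.07187 x 0.01356 = 0.0009746 mol.
n(HNO3) in the aliquot = 0.0009746 mol.
[diluted HNO3] = 0.0009746 / 0.01914 = 0.05092 M.
Dilution factor = 250.0/19.43 = 12.87, so [stock] = 0.05092 x 12.87 = 0.655 M.

0.655 M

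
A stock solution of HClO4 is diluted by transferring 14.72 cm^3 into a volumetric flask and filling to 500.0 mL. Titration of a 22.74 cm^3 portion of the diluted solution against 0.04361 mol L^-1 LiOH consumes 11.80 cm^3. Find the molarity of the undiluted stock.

n(LiOH) = 0.04361 x 0.01180 = 0.0005146 mol.
n(HClO4) in the aliquot = 0.0005146 mol.
[diluted HClO4] = 0.0005146 / 0.02274 = 0.02263 M.
Dilution factor = 500.0/14.72 = 33.97, so [stock] = 0.02263 x 33.97 = 0.769 M.

0.769 M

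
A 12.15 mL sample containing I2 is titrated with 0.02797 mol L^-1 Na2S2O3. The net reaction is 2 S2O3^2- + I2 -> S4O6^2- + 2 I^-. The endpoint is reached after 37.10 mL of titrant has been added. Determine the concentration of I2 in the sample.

0.0427 M

n(Na2S2O3) = 0.02797 x 0.03710 = 0.001038 mol.
From the balanced equation, 2 mol Na2S2O3 reacts with 1 mol I2, so n(I2) = 0.001038 x 1/2 = 0.0005188 mol.
[I2] = 0.0005188 / 0.01215 L = 0.0427 M.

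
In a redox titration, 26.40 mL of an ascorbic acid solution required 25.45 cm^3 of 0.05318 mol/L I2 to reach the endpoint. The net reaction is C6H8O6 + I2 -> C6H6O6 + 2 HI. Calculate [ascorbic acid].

n(I2) = 0.05318 x 0.02545 = 0.001353 mol.
From the balanced equation, 1 mol I2 reacts with 1 mol ascorbic acid, so n(ascorbic acid) = 0.001353 x 1/1 = 0.001353 mol.
[ascorbic acid] = 0.001353 / 0.02640 L = 0.0513 M.

0.0513 M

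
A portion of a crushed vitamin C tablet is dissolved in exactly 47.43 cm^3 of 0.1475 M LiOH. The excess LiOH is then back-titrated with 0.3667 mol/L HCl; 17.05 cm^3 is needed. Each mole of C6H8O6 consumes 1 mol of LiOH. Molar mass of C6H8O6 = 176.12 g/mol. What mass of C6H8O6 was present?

0.131 g

Total n(LiOH) added = 0.1475 x 0.04743 = 0.006996 mol.
n(HCl) used = 0.3667 x 0.01705 = 0.006252 mol, which equals the excess n(LiOH).
So n(LiOH) consumed by the sample = 0.006996 - 0.006252 = 0.0007437 mol.
n(C6H8O6) = 0.0007437 / 1 = 0.0007437 mol.
mass = 0.0007437 mol x 176.12 g/mol = 0.131 g.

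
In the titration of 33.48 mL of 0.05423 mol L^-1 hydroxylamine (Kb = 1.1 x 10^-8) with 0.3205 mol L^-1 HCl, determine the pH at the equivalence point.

3.69

n(NH2OH) = 0.05423 x 0.03348 = 0.001816 mol; V(HCl) at equivalence = 0.001816/0.3205 = 0.005665 L.
At equivalence the base is fully converted to NH3OH+; total volume = 0.03914 L, so [NH3OH+] = 0.001816/0.03914 = 0.04638 M.
Ka(NH3OH+) = Kw/Kb = 1.0e-14 / 1.1 x 10^-8 = 9.09e-7.
[H^+] = sqrt(Ka x [NH3OH+]) = sqrt(9.09e-7 x 0.04638) = 0.000205 M.
pH = -log(0.000205) = 3.69.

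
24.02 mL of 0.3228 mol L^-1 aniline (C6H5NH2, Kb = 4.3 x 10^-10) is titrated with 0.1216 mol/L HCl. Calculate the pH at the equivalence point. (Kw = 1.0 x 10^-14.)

n(C6H5NH2) = 0.3228 x 0.02402 = 0.007754 mol; V(HCl) at equivalence = 0.007754/0.1216 = 0.06376 L.
At equivalence the base is fully converted to C6H5NH3+; total volume = 0.08778 L, so [C6H5NH3+] = 0.007754/0.08778 = 0.08833 M.
Ka(C6H5NH3+) = Kw/Kb = 1.0e-14 / 4.3 x 10^-10 = 2.33e-5.
[H^+] = sqrt(Ka x [C6H5NH3+]) = sqrt(2.33e-5 x 0.08833) = 0.00143 M.
pH = -log(0.00143) = 2.84.

2.84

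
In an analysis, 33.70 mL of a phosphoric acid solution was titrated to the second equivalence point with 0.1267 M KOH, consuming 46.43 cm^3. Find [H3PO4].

0.0873 M

n(KOH) = 0.1267 x 0.04643 = 0.005883 mol.
At the second equivalence point, 2 mol OH^- react per mol H3PO4, so n(H3PO4) = 0.005883 / 2 = 0.002941 mol.
[H3PO4] = 0.002941 / 0.03370 L = 0.0873 M.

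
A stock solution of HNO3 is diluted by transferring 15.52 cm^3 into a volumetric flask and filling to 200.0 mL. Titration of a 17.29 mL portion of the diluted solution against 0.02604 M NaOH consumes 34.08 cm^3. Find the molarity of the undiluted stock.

n(NaOH) = 0.02604 x 0.03408 = 0.0008874 mol.
n(HNO3) in the aliquot = 0.0008874 mol.
[diluted HNO3] = 0.0008874 / 0.01729 = 0.05133 M.
Dilution factor = 200.0/15.52 = 12.89, so [stock] = 0.05133 x 12.89 = 0.661 M.

0.661 M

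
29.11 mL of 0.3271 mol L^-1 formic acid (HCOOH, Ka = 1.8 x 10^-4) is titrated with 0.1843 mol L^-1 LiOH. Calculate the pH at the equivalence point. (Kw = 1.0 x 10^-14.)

n(HCOOH) = 0.3271 x 0.02911 = 0.009522 mol; V(LiOH) at equivalence = 0.009522/0.1843 = 0.05167 L.
At equivalence all the acid is converted to HCOO-; total volume = 0.02911 + 0.05167 = 0.08078 L, so [HCOO-] = 0.009522/0.08078 = 0.1179 M.
Kb = Kw/Ka = 1.0e-14 / 1.8 x 10^-4 = 5.56e-11.
[OH^-] = sqrt(Kb x [HCOO-]) = sqrt(5.56e-11 x 0.1179) = 2.56e-6 M.
pOH = 5.59, so pH = 14.00 - 5.59 = 8.41.

8.41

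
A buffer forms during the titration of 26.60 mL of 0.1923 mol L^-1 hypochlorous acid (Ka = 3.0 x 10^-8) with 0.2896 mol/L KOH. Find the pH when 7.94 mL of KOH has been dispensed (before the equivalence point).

Initial n(HClO) = 0.1923 x 0.02660 = 0.005115 mol.
n(KOH) added = 0.2896 x 0.007940 = 0.002299 mol, converting that many moles of HClO to ClO-.
Remaining n(HClO) = 0.002816 mol; n(ClO-) = 0.002299 mol.
By Henderson-Hasselbalch, pH = pKa + log([A^-]/[HA]) = 7.52 + log(0.002299/0.002816) = 7.52 + (-0.09) = 7.43.

7.43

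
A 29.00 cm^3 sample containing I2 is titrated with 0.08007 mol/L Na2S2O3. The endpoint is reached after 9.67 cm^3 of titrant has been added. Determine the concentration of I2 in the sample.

n(Na2S2O3) = 0.08007 x 0.009670 = 0.0007743 mol.
From the balanced equation, 2 mol Na2S2O3 reacts with 1 mol I2, so n(I2) = 0.0007743 x 1/2 = 0.0003871 mol.
[I2] = 0.0003871 / 0.02900 L = 0.0133 M.

0.0133 M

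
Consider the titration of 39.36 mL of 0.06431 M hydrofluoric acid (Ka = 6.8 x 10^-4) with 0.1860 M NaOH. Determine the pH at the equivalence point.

n(HF) = 0.06431 x 0.03936 = 0.002531 mol; V(NaOH) at equivalence = 0.002531/0.1860 = 0.01361 L.
At equivalence all the acid is converted to F-; total volume = 0.03936 + 0.01361 = 0.05297 L, so [F-] = 0.002531/0.05297 = 0.04779 M.
Kb = Kw/Ka = 1.0e-14 / 6.8 x 10^-4 = 1.47e-11.
[OH^-] = sqrt(Kb x [F-]) = sqrt(1.47e-11 x 0.04779) = 8.38e-7 M.
pOH = 6.08, so pH = 14.00 - 6.08 = 7.92.

7.92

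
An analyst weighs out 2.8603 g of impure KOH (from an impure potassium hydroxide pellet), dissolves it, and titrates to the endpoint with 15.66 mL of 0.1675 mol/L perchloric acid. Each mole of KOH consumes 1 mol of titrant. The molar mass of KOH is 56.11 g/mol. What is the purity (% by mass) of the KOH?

n(HClO4) = 0.1675 x 0.01566 = 0.002623 mol.
n(KOH) = 0.002623 / 1 = 0.002623 mol.
mass of KOH = 0.002623 x 56.11 = 0.1472 g.
% purity = 0.1472 / 2.8603 x 100 = 5.15%.

5.15%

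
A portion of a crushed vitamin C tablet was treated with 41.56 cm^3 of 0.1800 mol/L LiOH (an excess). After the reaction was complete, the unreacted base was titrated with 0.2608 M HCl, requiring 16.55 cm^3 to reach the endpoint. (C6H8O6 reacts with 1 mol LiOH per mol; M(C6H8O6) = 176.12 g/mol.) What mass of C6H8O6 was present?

0.557 g

Total n(LiOH) added = 0.1800 x 0.04156 = 0.007481 mol.
n(HCl) used = 0.2608 x 0.01655 = 0.004316 mol, which equals the excess n(LiOH).
So n(LiOH) consumed by the sample = 0.007481 - 0.004316 = 0.003165 mol.
n(C6H8O6) = 0.003165 / 1 = 0.003165 mol.
mass = 0.003165 mol x 176.12 g/mol = 0.557 g.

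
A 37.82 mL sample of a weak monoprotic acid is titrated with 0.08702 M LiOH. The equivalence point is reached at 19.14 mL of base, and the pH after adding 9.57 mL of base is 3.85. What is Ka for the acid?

1.4 x 10^-4

9.57 mL is half of the equivalence volume, so this is the half-equivalence point where [HA] = [A^-].
At half-equivalence pH = pKa, so pKa = 3.85.
Ka = 10^(-3.85) = 1.4 x 10^-4.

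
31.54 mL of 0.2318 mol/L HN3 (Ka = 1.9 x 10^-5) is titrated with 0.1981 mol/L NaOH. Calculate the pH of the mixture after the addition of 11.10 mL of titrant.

Initial n(HN3) = 0.2318 x 0.03154 = 0.007311 mol.
n(NaOH) added = 0.1981 x 0.01110 = 0.002199 mol, converting that many moles of HN3 to N3-.
Remaining n(HN3) = 0.005112 mol; n(N3-) = 0.002199 mol.
By Henderson-Hasselbalch, pH = pKa + log([A^-]/[HA]) = 4.72 + log(0.002199/0.005112) = 4.72 + (-0.37) = 4.35.

4.35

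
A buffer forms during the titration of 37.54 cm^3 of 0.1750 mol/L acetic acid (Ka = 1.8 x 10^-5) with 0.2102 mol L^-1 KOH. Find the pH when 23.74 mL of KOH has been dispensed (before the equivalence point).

Initial n(CH3COOH) = 0.1750 x 0.03754 = 0.006569 mol.
n(KOH) added = 0.2102 x 0.02374 = 0.004990 mol, converting that many moles of CH3COOH to CH3COO-.
Remaining n(CH3COOH) = 0.001579 mol; n(CH3COO-) = 0.004990 mol.
By Henderson-Hasselbalch, pH = pKa + log([A^-]/[HA]) = 4.74 + log(0.004990/0.001579) = 4.74 + (+0.50) = 5.24.

5.24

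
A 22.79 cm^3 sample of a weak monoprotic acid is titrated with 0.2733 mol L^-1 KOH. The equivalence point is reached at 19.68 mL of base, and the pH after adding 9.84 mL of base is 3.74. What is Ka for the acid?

1.8 x 10^-4

9.84 mL is half of the equivalence volume, so this is the half-equivalence point where [HA] = [A^-].
At half-equivalence pH = pKa, so pKa = 3.74.
Ka = 10^(-3.74) = 1.8 x 10^-4.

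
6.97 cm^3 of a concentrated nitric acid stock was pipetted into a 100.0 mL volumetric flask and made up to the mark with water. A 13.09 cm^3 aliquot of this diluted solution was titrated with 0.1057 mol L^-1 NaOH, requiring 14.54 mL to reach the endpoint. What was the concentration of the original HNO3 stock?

1.68 M

n(NaOH) = 0.1057 x 0.01454 = 0.001537 mol.
n(HNO3) in the aliquot = 0.001537 mol.
[diluted HNO3] = 0.001537 / 0.01309 = 0.1174 M.
Dilution factor = 100.0/6.970 = 14.35, so [stock] = 0.1174 x 14.35 = 1.68 M.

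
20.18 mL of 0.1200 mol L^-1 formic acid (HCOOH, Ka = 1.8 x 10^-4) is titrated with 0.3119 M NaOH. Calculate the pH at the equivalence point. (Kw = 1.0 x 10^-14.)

8.34

n(HCOOH) = 0.1200 x 0.02018 = 0.002422 mol; V(NaOH) at equivalence = 0.002422/0.3119 = 0.007764 L.
At equivalence all the acid is converted to HCOO-; total volume = 0.02018 + 0.007764 = 0.02794 L, so [HCOO-] = 0.002422/0.02794 = 0.08666 M.
Kb = Kw/Ka = 1.0e-14 / 1.8 x 10^-4 = 5.56e-11.
[OH^-] = sqrt(Kb x [HCOO-]) = sqrt(5.56e-11 x 0.08666) = 2.19e-6 M.
pOH = 5.66, so pH = 14.00 - 5.66 = 8.34.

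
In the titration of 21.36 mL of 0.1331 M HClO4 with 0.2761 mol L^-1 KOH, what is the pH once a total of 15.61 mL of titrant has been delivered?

n(acid) = 0.1331 x 0.02136 = 0.002843 mol; n(KOH) added = 0.2761 x 0.01561 = 0.004310 mol.
Base is in excess by 0.004310 - 0.002843 = 0.001467 mol in a total volume of 0.03697 L.
[OH^-] = 0.001467/0.03697 = 0.03968 M, so pOH = 1.40 and pH = 14.00 - 1.40 = 12.60.

12.60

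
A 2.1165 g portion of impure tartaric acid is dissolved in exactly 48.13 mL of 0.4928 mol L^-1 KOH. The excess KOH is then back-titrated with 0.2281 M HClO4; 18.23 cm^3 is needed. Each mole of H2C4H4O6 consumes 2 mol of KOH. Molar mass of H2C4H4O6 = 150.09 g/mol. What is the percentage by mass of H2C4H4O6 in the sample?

Total n(KOH) added = 0.4928 x 0.04813 = 0.02372 mol.
n(HClO4) used = 0.2281 x 0.01823 = 0.004158 mol, which equals the excess n(KOH).
So n(KOH) consumed by the sample = 0.02372 - 0.004158 = 0.01956 mol.
n(H2C4H4O6) = 0.01956 / 2 = 0.009780 mol.
mass H2C4H4O6 = 0.009780 x 150.09 = 1.468 g, so %H2C4H4O6 = 1.468/2.1165 x 100 = 69.4%.

69.4%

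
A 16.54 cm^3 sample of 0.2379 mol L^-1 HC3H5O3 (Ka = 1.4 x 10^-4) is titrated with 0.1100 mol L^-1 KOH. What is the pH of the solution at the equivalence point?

8.37

n(HC3H5O3) = 0.2379 x 0.01654 = 0.003935 mol; V(KOH) at equivalence = 0.003935/0.1100 = 0.03577 L.
At equivalence all the acid is converted to C3H5O3-; total volume = 0.01654 + 0.03577 = 0.05231 L, so [C3H5O3-] = 0.003935/0.05231 = 0.07522 M.
Kb = Kw/Ka = 1.0e-14 / 1.4 x 10^-4 = 7.14e-11.
[OH^-] = sqrt(Kb x [C3H5O3-]) = sqrt(7.14e-11 x 0.07522) = 2.32e-6 M.
pOH = 5.63, so pH = 14.00 - 5.63 = 8.37.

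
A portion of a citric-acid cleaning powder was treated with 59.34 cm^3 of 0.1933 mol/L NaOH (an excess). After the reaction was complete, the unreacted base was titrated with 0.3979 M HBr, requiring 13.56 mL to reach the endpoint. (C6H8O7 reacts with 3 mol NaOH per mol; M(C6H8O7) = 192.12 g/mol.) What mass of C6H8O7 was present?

0.389 g

Total n(NaOH) added = 0.1933 x 0.05934 = 0.01147 mol.
n(HBr) used = 0.3979 x 0.01356 = 0.005396 mol, which equals the excess n(NaOH).
So n(NaOH) consumed by the sample = 0.01147 - 0.005396 = 0.006075 mol.
n(C6H8O7) = 0.006075 / 3 = 0.002025 mol.
mass = 0.002025 mol x 192.12 g/mol = 0.389 g.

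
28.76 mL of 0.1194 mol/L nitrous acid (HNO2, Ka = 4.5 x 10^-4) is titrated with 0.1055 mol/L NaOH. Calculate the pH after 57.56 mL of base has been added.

12.49

n(acid) = 0.1194 x 0.02876 = 0.003434 mol; n(NaOH) added = 0.1055 x 0.05756 = 0.006073 mol.
Base is in excess by 0.006073 - 0.003434 = 0.002639 mol in a total volume of 0.08632 L.
[OH^-] = 0.002639/0.08632 = 0.03057 M, so pOH = 1.51 and pH = 14.00 - 1.51 = 12.49.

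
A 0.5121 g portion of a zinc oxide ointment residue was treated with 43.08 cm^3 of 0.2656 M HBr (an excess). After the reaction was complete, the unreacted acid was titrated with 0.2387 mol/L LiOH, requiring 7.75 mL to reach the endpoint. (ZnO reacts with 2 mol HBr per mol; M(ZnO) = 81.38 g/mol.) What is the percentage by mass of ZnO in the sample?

76.2%

Total n(HBr) added = 0.2656 x 0.04308 = 0.01144 mol.
n(LiOH) used = 0.2387 x 0.007750 = 0.001850 mol, which equals the excess n(HBr).
So n(HBr) consumed by the sample = 0.01144 - 0.001850 = 0.009592 mol.
n(ZnO) = 0.009592 / 2 = 0.004796 mol.
mass ZnO = 0.004796 x 81.38 = 0.3903 g, so %ZnO = 0.3903/0.5121 x 100 = 76.2%.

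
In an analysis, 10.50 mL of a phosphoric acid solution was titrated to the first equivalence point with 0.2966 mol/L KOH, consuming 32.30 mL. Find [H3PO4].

0.912 M

n(KOH) = 0.2966 x 0.03230 = 0.009580 mol.
At the first equivalence point, 1 mol OH^- react per mol H3PO4, so n(H3PO4) = 0.009580 / 1 = 0.009580 mol.
[H3PO4] = 0.009580 / 0.01050 L = 0.912 M.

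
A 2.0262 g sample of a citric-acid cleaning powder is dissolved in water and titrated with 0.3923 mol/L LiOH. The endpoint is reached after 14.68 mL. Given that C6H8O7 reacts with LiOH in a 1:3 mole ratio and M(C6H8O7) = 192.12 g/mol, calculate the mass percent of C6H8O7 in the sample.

18.2%

n(LiOH) = 0.3923 x 0.01468 = 0.005759 mol.
n(C6H8O7) = 0.005759 / 3 = 0.001920 mol.
mass of C6H8O7 = 0.001920 x 192.12 = 0.3688 g.
% purity = 0.3688 / 2.0262 x 100 = 18.2%.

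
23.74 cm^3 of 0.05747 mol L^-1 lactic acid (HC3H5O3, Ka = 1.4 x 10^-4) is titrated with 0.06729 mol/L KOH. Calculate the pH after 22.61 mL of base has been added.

11.53

n(acid) = 0.05747 x 0.02374 = 0.001364 mol; n(KOH) added = 0.06729 x 0.02261 = 0.001521 mol.
Base is in excess by 0.001521 - 0.001364 = 0.0001571 mol in a total volume of 0.04635 L.
[OH^-] = 0.0001571/0.04635 = 0.003389 M, so pOH = 2.47 and pH = 14.00 - 2.47 = 11.53.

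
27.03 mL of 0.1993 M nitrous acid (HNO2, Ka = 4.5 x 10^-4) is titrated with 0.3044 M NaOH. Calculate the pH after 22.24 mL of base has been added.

12.45

n(acid) = 0.1993 x 0.02703 = 0.005387 mol; n(NaOH) added = 0.3044 x 0.02224 = 0.006770 mol.
Base is in excess by 0.006770 - 0.005387 = 0.001383 mol in a total volume of 0.04927 L.
[OH^-] = 0.001383/0.04927 = 0.02807 M, so pOH = 1.55 and pH = 14.00 - 1.55 = 12.45.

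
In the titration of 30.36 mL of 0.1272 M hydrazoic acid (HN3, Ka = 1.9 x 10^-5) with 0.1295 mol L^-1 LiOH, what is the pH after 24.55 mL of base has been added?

5.39

Initial n(HN3) = 0.1272 x 0.03036 = 0.003862 mol.
n(LiOH) added = 0.1295 x 0.02455 = 0.003179 mol, converting that many moles of HN3 to N3-.
Remaining n(HN3) = 0.0006826 mol; n(N3-) = 0.003179 mol.
By Henderson-Hasselbalch, pH = pKa + log([A^-]/[HA]) = 4.72 + log(0.003179/0.0006826) = 4.72 + (+0.67) = 5.39.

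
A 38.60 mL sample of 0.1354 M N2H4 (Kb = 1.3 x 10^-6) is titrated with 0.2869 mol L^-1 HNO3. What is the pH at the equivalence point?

4.58

n(N2H4) = 0.1354 x 0.03860 = 0.005226 mol; V(HNO3) at equivalence = 0.005226/0.2869 = 0.01822 L.
At equivalence the base is fully converted to N2H5+; total volume = 0.05682 L, so [N2H5+] = 0.005226/0.05682 = 0.09199 M.
Ka(N2H5+) = Kw/Kb = 1.0e-14 / 1.3 x 10^-6 = 7.69e-9.
[H^+] = sqrt(Ka x [N2H5+]) = sqrt(7.69e-9 x 0.09199) = 2.66e-5 M.
pH = -log(2.66e-5) = 4.58.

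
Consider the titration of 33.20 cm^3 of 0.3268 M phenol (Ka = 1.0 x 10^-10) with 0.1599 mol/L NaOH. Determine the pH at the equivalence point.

11.52

n(C6H5OH) = 0.3268 x 0.03320 = 0.01085 mol; V(NaOH) at equivalence = 0.01085/0.1599 = 0.06785 L.
At equivalence all the acid is converted to C6H5O-; total volume = 0.03320 + 0.06785 = 0.1011 L, so [C6H5O-] = 0.01085/0.1011 = 0.1074 M.
Kb = Kw/Ka = 1.0e-14 / 1.0 x 10^-10 = 0.000100.
[OH^-] = sqrt(Kb x [C6H5O-]) = sqrt(0.000100 x 0.1074) = 0.00328 M.
pOH = 2.48, so pH = 14.00 - 2.48 = 11.52.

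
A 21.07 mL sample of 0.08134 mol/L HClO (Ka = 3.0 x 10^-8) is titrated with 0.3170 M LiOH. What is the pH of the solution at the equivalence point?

10.17

n(HClO) = 0.08134 x 0.02107 = 0.001714 mol; V(LiOH) at equivalence = 0.001714/0.3170 = 0.005406 L.
At equivalence all the acid is converted to ClO-; total volume = 0.02107 + 0.005406 = 0.02648 L, so [ClO-] = 0.001714/0.02648 = 0.06473 M.
Kb = Kw/Ka = 1.0e-14 / 3.0 x 10^-8 = 3.33e-7.
[OH^-] = sqrt(Kb x [ClO-]) = sqrt(3.33e-7 x 0.06473) = 0.000147 M.
pOH = 3.83, so pH = 14.00 - 3.83 = 10.17.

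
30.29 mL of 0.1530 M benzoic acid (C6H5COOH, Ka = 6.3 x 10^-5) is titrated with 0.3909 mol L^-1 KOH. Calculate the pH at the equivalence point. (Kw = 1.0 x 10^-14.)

8.62

n(C6H5COOH) = 0.1530 x 0.03029 = 0.004634 mol; V(KOH) at equivalence = 0.004634/0.3909 = 0.01186 L.
At equivalence all the acid is converted to C6H5COO-; total volume = 0.03029 + 0.01186 = 0.04215 L, so [C6H5COO-] = 0.004634/0.04215 = 0.1100 M.
Kb = Kw/Ka = 1.0e-14 / 6.3 x 10^-5 = 1.59e-10.
[OH^-] = sqrt(Kb x [C6H5COO-]) = sqrt(1.59e-10 x 0.1100) = 4.18e-6 M.
pOH = 5.38, so pH = 14.00 - 5.38 = 8.62.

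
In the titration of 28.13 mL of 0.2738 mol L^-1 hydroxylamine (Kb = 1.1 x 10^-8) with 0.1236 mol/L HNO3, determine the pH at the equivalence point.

n(NH2OH) = 0.2738 x 0.02813 = 0.007702 mol; V(HNO3) at equivalence = 0.007702/0.1236 = 0.06231 L.
At equivalence the base is fully converted to NH3OH+; total volume = 0.09044 L, so [NH3OH+] = 0.007702/0.09044 = 0.08516 M.
Ka(NH3OH+) = Kw/Kb = 1.0e-14 / 1.1 x 10^-8 = 9.09e-7.
[H^+] = sqrt(Ka x [NH3OH+]) = sqrt(9.09e-7 x 0.08516) = 0.000278 M.
pH = -log(0.000278) = 3.56.

3.56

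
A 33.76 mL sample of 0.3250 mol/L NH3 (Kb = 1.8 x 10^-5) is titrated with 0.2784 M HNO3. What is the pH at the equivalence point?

5.04

n(NH3) = 0.3250 x 0.03376 = 0.01097 mol; V(HNO3) at equivalence = 0.01097/0.2784 = 0.03941 L.
At equivalence the base is fully converted to NH4+; total volume = 0.07317 L, so [NH4+] = 0.01097/0.07317 = 0.1500 M.
Ka(NH4+) = Kw/Kb = 1.0e-14 / 1.8 x 10^-5 = 5.56e-10.
[H^+] = sqrt(Ka x [NH4+]) = sqrt(5.56e-10 x 0.1500) = 9.13e-6 M.
pH = -log(9.13e-6) = 5.04.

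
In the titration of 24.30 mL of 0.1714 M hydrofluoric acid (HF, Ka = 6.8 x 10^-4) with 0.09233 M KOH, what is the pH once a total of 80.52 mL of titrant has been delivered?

12.49

n(acid) = 0.1714 x 0.02430 = 0.004165 mol; n(KOH) added = 0.09233 x 0.08052 = 0.007434 mol.
Base is in excess by 0.007434 - 0.004165 = 0.003269 mol in a total volume of 0.1048 L.
[OH^-] = 0.003269/0.1048 = 0.03119 M, so pOH = 1.51 and pH = 14.00 - 1.51 = 12.49.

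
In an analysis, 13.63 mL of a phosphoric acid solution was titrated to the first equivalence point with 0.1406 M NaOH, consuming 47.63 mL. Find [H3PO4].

n(NaOH) = 0.1406 x 0.04763 = 0.006697 mol.
At the first equivalence point, 1 mol OH^- react per mol H3PO4, so n(H3PO4) = 0.006697 / 1 = 0.006697 mol.
[H3PO4] = 0.006697 / 0.01363 L = 0.491 M.

0.491 M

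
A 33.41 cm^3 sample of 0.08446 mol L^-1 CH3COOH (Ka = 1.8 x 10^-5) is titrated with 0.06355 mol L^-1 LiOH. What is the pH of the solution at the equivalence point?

n(CH3COOH) = 0.08446 x 0.03341 = 0.002822 mol; V(LiOH) at equivalence = 0.002822/0.06355 = 0.04440 L.
At equivalence all the acid is converted to CH3COO-; total volume = 0.03341 + 0.04440 = 0.07781 L, so [CH3COO-] = 0.002822/0.07781 = 0.03626 M.
Kb = Kw/Ka = 1.0e-14 / 1.8 x 10^-5 = 5.56e-10.
[OH^-] = sqrt(Kb x [CH3COO-]) = sqrt(5.56e-10 x 0.03626) = 4.49e-6 M.
pOH = 5.35, so pH = 14.00 - 5.35 = 8.65.

8.65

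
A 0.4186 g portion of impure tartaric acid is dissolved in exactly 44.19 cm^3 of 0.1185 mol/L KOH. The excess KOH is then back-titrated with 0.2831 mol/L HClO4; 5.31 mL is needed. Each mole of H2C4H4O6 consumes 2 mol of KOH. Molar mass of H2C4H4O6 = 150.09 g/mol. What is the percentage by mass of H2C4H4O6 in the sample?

66.9%

Total n(KOH) added = 0.1185 x 0.04419 = 0.005237 mol.
n(HClO4) used = 0.2831 x 0.005310 = 0.001503 mol, which equals the excess n(KOH).
So n(KOH) consumed by the sample = 0.005237 - 0.001503 = 0.003733 mol.
n(H2C4H4O6) = 0.003733 / 2 = 0.001867 mol.
mass H2C4H4O6 = 0.001867 x 150.09 = 0.2802 g, so %H2C4H4O6 = 0.2802/0.4186 x 100 = 66.9%.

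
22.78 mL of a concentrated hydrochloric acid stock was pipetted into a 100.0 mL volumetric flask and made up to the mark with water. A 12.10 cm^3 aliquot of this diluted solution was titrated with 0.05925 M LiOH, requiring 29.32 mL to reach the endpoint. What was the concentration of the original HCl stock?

0.630 M

n(LiOH) = 0.05925 x 0.02932 = 0.001737 mol.
n(HCl) in the aliquot = 0.001737 mol.
[diluted HCl] = 0.001737 / 0.01210 = 0.1436 M.
Dilution factor = 100.0/22.78 = 4.390, so [stock] = 0.1436 x 4.390 = 0.630 M.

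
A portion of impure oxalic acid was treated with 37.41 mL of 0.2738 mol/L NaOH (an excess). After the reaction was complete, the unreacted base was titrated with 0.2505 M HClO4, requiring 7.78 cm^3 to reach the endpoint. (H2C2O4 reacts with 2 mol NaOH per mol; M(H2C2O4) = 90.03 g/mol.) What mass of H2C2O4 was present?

Total n(NaOH) added = 0.2738 x 0.03741 = 0.01024 mol.
n(HClO4) used = 0.2505 x 0.007780 = 0.001949 mol, which equals the excess n(NaOH).
So n(NaOH) consumed by the sample = 0.01024 - 0.001949 = 0.008294 mol.
n(H2C2O4) = 0.008294 / 2 = 0.004147 mol.
mass = 0.004147 mol x 90.03 g/mol = 0.373 g.

0.373 g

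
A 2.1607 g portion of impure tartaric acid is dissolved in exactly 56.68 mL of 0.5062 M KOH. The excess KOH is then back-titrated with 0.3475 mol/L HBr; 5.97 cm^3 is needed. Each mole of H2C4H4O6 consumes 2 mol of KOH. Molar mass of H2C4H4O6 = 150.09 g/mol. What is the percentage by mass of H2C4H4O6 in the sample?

92.4%

Total n(KOH) added = 0.5062 x 0.05668 = 0.02869 mol.
n(HBr) used = 0.3475 x 0.005970 = 0.002075 mol, which equals the excess n(KOH).
So n(KOH) consumed by the sample = 0.02869 - 0.002075 = 0.02662 mol.
n(H2C4H4O6) = 0.02662 / 2 = 0.01331 mol.
mass H2C4H4O6 = 0.01331 x 150.09 = 1.997 g, so %H2C4H4O6 = 1.997/2.1607 x 100 = 92.4%.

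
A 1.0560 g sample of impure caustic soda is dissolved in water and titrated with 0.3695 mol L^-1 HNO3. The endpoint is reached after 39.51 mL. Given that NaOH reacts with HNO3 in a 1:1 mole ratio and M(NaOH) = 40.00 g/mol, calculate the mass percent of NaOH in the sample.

55.3%

n(HNO3) = 0.3695 x 0.03951 = 0.01460 mol.
n(NaOH) = 0.01460 / 1 = 0.01460 mol.
mass of NaOH = 0.01460 x 40.00 = 0.5840 g.
% purity = 0.5840 / 1.0560 x 100 = 55.3%.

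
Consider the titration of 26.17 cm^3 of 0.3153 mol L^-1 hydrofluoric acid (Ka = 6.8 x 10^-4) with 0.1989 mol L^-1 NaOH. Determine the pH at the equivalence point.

n(HF) = 0.3153 x 0.02617 = 0.008251 mol; V(NaOH) at equivalence = 0.008251/0.1989 = 0.04149 L.
At equivalence all the acid is converted to F-; total volume = 0.02617 + 0.04149 = 0.06766 L, so [F-] = 0.008251/0.06766 = 0.1220 M.
Kb = Kw/Ka = 1.0e-14 / 6.8 x 10^-4 = 1.47e-11.
[OH^-] = sqrt(Kb x [F-]) = sqrt(1.47e-11 x 0.1220) = 1.34e-6 M.
pOH = 5.87, so pH = 14.00 - 5.87 = 8.13.

8.13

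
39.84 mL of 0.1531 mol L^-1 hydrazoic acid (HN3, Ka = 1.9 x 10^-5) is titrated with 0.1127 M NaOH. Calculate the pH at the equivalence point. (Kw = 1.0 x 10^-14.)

n(HN3) = 0.1531 x 0.03984 = 0.006100 mol; V(NaOH) at equivalence = 0.006100/0.1127 = 0.05412 L.
At equivalence all the acid is converted to N3-; total volume = 0.03984 + 0.05412 = 0.09396 L, so [N3-] = 0.006100/0.09396 = 0.06491 M.
Kb = Kw/Ka = 1.0e-14 / 1.9 x 10^-5 = 5.26e-10.
[OH^-] = sqrt(Kb x [N3-]) = sqrt(5.26e-10 x 0.06491) = 5.85e-6 M.
pOH = 5.23, so pH = 14.00 - 5.23 = 8.77.

8.77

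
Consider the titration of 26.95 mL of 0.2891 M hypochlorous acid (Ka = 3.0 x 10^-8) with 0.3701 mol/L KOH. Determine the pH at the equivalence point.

10.37

n(HClO) = 0.2891 x 0.02695 = 0.007791 mol; V(KOH) at equivalence = 0.007791/0.3701 = 0.02105 L.
At equivalence all the acid is converted to ClO-; total volume = 0.02695 + 0.02105 = 0.04800 L, so [ClO-] = 0.007791/0.04800 = 0.1623 M.
Kb = Kw/Ka = 1.0e-14 / 3.0 x 10^-8 = 3.33e-7.
[OH^-] = sqrt(Kb x [ClO-]) = sqrt(3.33e-7 x 0.1623) = 0.000233 M.
pOH = 3.63, so pH = 14.00 - 3.63 = 10.37.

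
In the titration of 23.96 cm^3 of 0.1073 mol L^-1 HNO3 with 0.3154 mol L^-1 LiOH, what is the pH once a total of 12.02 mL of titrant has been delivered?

n(acid) = 0.1073 x 0.02396 = 0.002571 mol; n(LiOH) added = 0.3154 x 0.01202 = 0.003791 mol.
Base is in excess by 0.003791 - 0.002571 = 0.001220 mol in a total volume of 0.03598 L.
[OH^-] = 0.001220/0.03598 = 0.03391 M, so pOH = 1.47 and pH = 14.00 - 1.47 = 12.53.

12.53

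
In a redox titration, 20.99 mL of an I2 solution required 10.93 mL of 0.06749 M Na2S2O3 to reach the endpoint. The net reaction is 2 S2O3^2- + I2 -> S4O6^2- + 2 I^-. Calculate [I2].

n(Na2S2O3) = 0.06749 x 0.01093 = 0.0007377 mol.
From the balanced equation, 2 mol Na2S2O3 reacts with 1 mol I2, so n(I2) = 0.0007377 x 1/2 = 0.0003688 mol.
[I2] = 0.0003688 / 0.02099 L = 0.0176 M.

0.0176 M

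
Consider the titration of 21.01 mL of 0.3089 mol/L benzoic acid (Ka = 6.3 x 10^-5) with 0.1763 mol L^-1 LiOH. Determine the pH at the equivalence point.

n(C6H5COOH) = 0.3089 x 0.02101 = 0.006490 mol; V(LiOH) at equivalence = 0.006490/0.1763 = 0.03681 L.
At equivalence all the acid is converted to C6H5COO-; total volume = 0.02101 + 0.03681 = 0.05782 L, so [C6H5COO-] = 0.006490/0.05782 = 0.1122 M.
Kb = Kw/Ka = 1.0e-14 / 6.3 x 10^-5 = 1.59e-10.
[OH^-] = sqrt(Kb x [C6H5COO-]) = sqrt(1.59e-10 x 0.1122) = 4.22e-6 M.
pOH = 5.37, so pH = 14.00 - 5.37 = 8.63.

8.63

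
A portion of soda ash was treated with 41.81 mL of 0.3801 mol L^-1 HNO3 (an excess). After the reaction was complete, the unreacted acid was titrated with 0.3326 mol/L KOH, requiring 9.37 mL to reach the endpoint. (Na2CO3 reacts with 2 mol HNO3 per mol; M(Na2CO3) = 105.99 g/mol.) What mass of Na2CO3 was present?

Total n(HNO3) added = 0.3801 x 0.04181 = 0.01589 mol.
n(KOH) used = 0.3326 x 0.009370 = 0.003116 mol, which equals the excess n(HNO3).
So n(HNO3) consumed by the sample = 0.01589 - 0.003116 = 0.01278 mol.
n(Na2CO3) = 0.01278 / 2 = 0.006388 mol.
mass = 0.006388 mol x 105.99 g/mol = 0.677 g.

0.677 g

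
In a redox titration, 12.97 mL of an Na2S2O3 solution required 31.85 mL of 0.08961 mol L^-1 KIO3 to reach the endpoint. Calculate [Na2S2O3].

n(KIO3) = 0.08961 x 0.03185 = 0.002854 mol.
From the balanced equation, 1 mol KIO3 reacts with 6 mol Na2S2O3, so n(Na2S2O3) = 0.002854 x 6/1 = 0.01712 mol.
[Na2S2O3] = 0.01712 / 0.01297 L = 1.32 M.

1.32 M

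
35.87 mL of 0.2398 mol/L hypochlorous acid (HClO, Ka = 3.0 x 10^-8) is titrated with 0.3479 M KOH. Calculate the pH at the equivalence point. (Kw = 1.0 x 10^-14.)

10.34

n(HClO) = 0.2398 x 0.03587 = 0.008602 mol; V(KOH) at equivalence = 0.008602/0.3479 = 0.02472 L.
At equivalence all the acid is converted to ClO-; total volume = 0.03587 + 0.02472 = 0.06059 L, so [ClO-] = 0.008602/0.06059 = 0.1420 M.
Kb = Kw/Ka = 1.0e-14 / 3.0 x 10^-8 = 3.33e-7.
[OH^-] = sqrt(Kb x [ClO-]) = sqrt(3.33e-7 x 0.1420) = 0.000218 M.
pOH = 3.66, so pH = 14.00 - 3.66 = 10.34.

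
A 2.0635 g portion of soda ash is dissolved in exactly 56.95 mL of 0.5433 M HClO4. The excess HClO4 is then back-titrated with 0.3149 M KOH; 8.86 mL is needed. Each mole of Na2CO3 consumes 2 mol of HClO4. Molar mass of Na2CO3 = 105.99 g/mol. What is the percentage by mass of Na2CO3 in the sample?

72.3%

Total n(HClO4) added = 0.5433 x 0.05695 = 0.03094 mol.
n(KOH) used = 0.3149 x 0.008860 = 0.002790 mol, which equals the excess n(HClO4).
So n(HClO4) consumed by the sample = 0.03094 - 0.002790 = 0.02815 mol.
n(Na2CO3) = 0.02815 / 2 = 0.01408 mol.
mass Na2CO3 = 0.01408 x 105.99 = 1.492 g, so %Na2CO3 = 1.492/2.0635 x 100 = 72.3%.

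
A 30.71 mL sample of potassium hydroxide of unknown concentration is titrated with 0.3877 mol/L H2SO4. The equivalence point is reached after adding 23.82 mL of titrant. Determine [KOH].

n(H2SO4) delivered = 0.3877 x 0.02382 = 0.009235 mol.
The reaction is 2 KOH + 1 H2SO4, so n(KOH) = 0.009235 x 2/1 = 0.01847 mol.
[KOH] = 0.01847 mol / 0.03071 L = 0.601 M.

0.601 M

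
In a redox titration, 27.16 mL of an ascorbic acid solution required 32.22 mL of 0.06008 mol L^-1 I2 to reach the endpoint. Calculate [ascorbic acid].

0.0713 M

n(I2) = 0.06008 x 0.03222 = 0.001936 mol.
From the balanced equation, 1 mol I2 reacts with 1 mol ascorbic acid, so n(ascorbic acid) = 0.001936 x 1/1 = 0.001936 mol.
[ascorbic acid] = 0.001936 / 0.02716 L = 0.0713 M.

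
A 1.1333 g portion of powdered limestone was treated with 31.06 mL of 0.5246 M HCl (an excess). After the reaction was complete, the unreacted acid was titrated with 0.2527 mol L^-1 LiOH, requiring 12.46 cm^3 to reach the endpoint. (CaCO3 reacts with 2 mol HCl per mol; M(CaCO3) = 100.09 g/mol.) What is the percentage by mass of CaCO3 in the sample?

58.0%

Total n(HCl) added = 0.5246 x 0.03106 = 0.01629 mol.
n(LiOH) used = 0.2527 x 0.01246 = 0.003149 mol, which equals the excess n(HCl).
So n(HCl) consumed by the sample = 0.01629 - 0.003149 = 0.01315 mol.
n(CaCO3) = 0.01315 / 2 = 0.006573 mol.
mass CaCO3 = 0.006573 x 100.09 = 0.6579 g, so %CaCO3 = 0.6579/1.1333 x 100 = 58.0%.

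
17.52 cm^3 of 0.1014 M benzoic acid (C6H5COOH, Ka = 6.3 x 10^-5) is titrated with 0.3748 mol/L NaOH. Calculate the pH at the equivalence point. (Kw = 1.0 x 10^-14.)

8.55

n(C6H5COOH) = 0.1014 x 0.01752 = 0.001777 mol; V(NaOH) at equivalence = 0.001777/0.3748 = 0.004740 L.
At equivalence all the acid is converted to C6H5COO-; total volume = 0.01752 + 0.004740 = 0.02226 L, so [C6H5COO-] = 0.001777/0.02226 = 0.07981 M.
Kb = Kw/Ka = 1.0e-14 / 6.3 x 10^-5 = 1.59e-10.
[OH^-] = sqrt(Kb x [C6H5COO-]) = sqrt(1.59e-10 x 0.07981) = 3.56e-6 M.
pOH = 5.45, so pH = 14.00 - 5.45 = 8.55.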